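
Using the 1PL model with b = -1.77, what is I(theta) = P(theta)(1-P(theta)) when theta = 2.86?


P = 1/(1+exp(-(2.86--1.77))) = 0.9903
I = P*(1-P) = 0.9903 * 0.0097
I = 0.0096

0.0096


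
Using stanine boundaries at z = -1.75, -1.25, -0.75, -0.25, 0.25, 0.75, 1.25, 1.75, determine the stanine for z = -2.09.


Stanine boundaries: [-1.75, -1.25, -0.75, -0.25, 0.25, 0.75, 1.25, 1.75]
z = -2.09
Check each boundary:
  z < -1.75
  z < -1.25
  z < -0.75
  z < -0.25
  z < 0.25
  z < 0.75
  z < 1.25
  z < 1.75
Highest qualifying boundary gives stanine = 1

1


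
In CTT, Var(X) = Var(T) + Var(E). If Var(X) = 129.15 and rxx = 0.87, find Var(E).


var_true = rxx * var_obs = 0.87 * 129.15 = 112.3605
var_error = var_obs - var_true
var_error = 129.15 - 112.3605
var_error = 16.7895

16.7895


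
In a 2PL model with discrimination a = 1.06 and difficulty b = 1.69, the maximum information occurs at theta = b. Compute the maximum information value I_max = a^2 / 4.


For 2PL, max info at theta = b = 1.69
I_max = a^2 / 4 = 1.06^2 / 4
= 1.1236 / 4
I_max = 0.2809

0.2809


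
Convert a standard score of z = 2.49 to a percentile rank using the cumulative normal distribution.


CDF(z) = 0.5 * (1 + erf(z/sqrt(2)))
erf(1.7607) = 0.9872
CDF = 0.9936
Percentile rank = 0.9936 * 100 = 99.36

99.36


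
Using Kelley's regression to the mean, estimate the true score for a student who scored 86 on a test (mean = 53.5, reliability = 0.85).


T_est = rxx * X + (1 - rxx) * mean
T_est = 0.85 * 86 + 0.15 * 53.5
T_est = 73.1 + 8.025
T_est = 81.125

81.125


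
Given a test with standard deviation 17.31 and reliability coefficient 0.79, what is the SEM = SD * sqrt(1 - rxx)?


SEM = SD * sqrt(1 - rxx)
SEM = 17.31 * sqrt(1 - 0.79)
SEM = 17.31 * sqrt(0.21) = 17.31 * 0.458258
SEM = 7.9324

7.9324


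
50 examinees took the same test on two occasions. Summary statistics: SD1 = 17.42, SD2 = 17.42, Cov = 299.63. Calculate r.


r = cov(X,Y) / (SD_X * SD_Y)
r = 299.63 / (17.42 * 17.42)
r = 299.63 / 303.4564
r = 0.9874

0.9874


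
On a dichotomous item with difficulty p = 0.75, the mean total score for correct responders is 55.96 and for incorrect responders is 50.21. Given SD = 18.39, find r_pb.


q = 1 - p = 0.25
rpb = ((M1 - M0) / SD) * sqrt(p * q)
rpb = ((55.96 - 50.21) / 18.39) * sqrt(0.75 * 0.25)
rpb = 0.1354

0.1354


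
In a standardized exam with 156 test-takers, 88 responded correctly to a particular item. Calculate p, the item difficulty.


Item difficulty p = number correct / total examinees
p = 88 / 156
p = 0.5641

0.5641


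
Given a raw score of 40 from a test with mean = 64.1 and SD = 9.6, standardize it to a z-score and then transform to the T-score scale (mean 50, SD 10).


z = (X - mean) / SD = (40 - 64.1) / 9.6
z = -24.1 / 9.6
z = -2.5104
T-score = T = 50 + 10z
Carry z at full precision (z = -24.1 / 9.6) into the conversion:
T-score = 50 + 10 * (-24.1 / 9.6) = 50 + -241 / 9.6
T-score = 50 + -25.1042
T-score = 24.8958

24.8958


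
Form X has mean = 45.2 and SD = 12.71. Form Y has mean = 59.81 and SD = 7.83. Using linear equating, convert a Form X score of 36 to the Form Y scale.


slope = SD_Y / SD_X = 7.83 / 12.71 ~ 0.6161
intercept = mean_Y - slope * mean_X = 59.81 - (7.83 / 12.71) * 45.2 ~ 31.9645
Y = slope * X + intercept. To avoid rounding drift from the rounded slope/intercept, evaluate the equivalent form Y = mean_Y + SD_Y * (X - mean_X) / SD_X at full precision:
Y = 59.81 + 7.83 * (36 - 45.2) / 12.71
Y = 59.81 - 7.83 * 9.2 / 12.71
Y = 59.81 - 72.036 / 12.71
Y = 59.81 - 5.6677
Y = 54.1423

54.1423


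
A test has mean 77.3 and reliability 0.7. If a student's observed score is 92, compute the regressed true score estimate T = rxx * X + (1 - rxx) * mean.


T_est = rxx * X + (1 - rxx) * mean
T_est = 0.7 * 92 + 0.3 * 77.3
T_est = 64.4 + 23.19
T_est = 87.59

87.59


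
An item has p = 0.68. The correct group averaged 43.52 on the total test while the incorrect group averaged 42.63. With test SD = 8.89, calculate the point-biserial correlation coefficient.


q = 1 - p = 0.32
rpb = ((M1 - M0) / SD) * sqrt(p * q)
rpb = ((43.52 - 42.63) / 8.89) * sqrt(0.68 * 0.32)
rpb = 0.0467

0.0467


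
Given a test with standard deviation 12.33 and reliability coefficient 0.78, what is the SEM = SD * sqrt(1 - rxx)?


SEM = SD * sqrt(1 - rxx)
SEM = 12.33 * sqrt(1 - 0.78)
SEM = 12.33 * sqrt(0.22) = 12.33 * 0.469042
SEM = 5.7833

5.7833


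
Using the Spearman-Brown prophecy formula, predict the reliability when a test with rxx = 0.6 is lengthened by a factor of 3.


r_new = (n * rxx) / (1 + (n-1) * rxx)
r_new = (3 * 0.6) / (1 + 2 * 0.6)
r_new = 1.8 / 2.2
r_new = 0.8182

0.8182


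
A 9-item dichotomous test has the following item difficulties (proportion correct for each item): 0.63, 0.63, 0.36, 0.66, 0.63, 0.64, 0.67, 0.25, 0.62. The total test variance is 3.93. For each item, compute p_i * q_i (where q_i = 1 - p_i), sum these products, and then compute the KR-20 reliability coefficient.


For each item, compute p_i * q_i:
  Item 1: 0.63 * 0.37 = 0.2331
  Item 2: 0.63 * 0.37 = 0.2331
  Item 3: 0.36 * 0.64 = 0.2304
  Item 4: 0.66 * 0.34 = 0.2244
  Item 5: 0.63 * 0.37 = 0.2331
  Item 6: 0.64 * 0.36 = 0.2304
  Item 7: 0.67 * 0.33 = 0.2211
  Item 8: 0.25 * 0.75 = 0.1875
  Item 9: 0.62 * 0.38 = 0.2356
Sum(p_i * q_i) = 0.2331 + 0.2331 + 0.2304 + 0.2244 + 0.2331 + 0.2304 + 0.2211 + 0.1875 + 0.2356 = 2.0287
KR-20 = (k/(k-1)) * (1 - Sum(p_i*q_i) / Var_total)
= (9/8) * (1 - 2.0287/3.93)
= 1.125 * 0.4838
KR-20 = 0.5443

0.5443


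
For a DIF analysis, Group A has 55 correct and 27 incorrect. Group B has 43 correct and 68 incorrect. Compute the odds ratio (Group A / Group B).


Odds_A = 55/27 = 2.037
Odds_B = 43/68 = 0.6324
OR = Odds_A / Odds_B = 2.037 / 0.6324
Exactly, OR = (55 * 68) / (27 * 43) = 3740 / 1161
OR = 3.2214

3.2214


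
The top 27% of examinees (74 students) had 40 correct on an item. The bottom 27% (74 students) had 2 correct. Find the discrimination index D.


p_upper = 40/74 = 0.5405
p_lower = 2/74 = 0.027
D = 0.5405 - 0.027 = 0.5135

0.5135


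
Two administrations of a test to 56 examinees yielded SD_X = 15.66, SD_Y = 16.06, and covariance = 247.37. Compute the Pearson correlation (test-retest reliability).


r = cov(X,Y) / (SD_X * SD_Y)
r = 247.37 / (15.66 * 16.06)
r = 247.37 / 251.4996
r = 0.9836

0.9836


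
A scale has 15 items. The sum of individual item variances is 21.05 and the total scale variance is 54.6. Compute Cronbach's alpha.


alpha = (k/(k-1)) * (1 - sum(si^2)/s_total^2)
= (15/14) * (1 - 21.05/54.6)
alpha = 0.6584

0.6584


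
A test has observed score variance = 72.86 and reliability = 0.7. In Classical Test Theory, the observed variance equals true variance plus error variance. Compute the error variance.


var_true = rxx * var_obs = 0.7 * 72.86 = 51.002
var_error = var_obs - var_true
var_error = 72.86 - 51.002
var_error = 21.858

21.858


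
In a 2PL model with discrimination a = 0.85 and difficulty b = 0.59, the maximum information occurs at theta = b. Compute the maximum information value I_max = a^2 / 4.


For 2PL, max info at theta = b = 0.59
I_max = a^2 / 4 = 0.85^2 / 4
= 0.7225 / 4
I_max = 0.1806

0.1806


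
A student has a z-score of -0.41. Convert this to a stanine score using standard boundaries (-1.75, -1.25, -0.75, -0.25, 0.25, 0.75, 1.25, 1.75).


Stanine boundaries: [-1.75, -1.25, -0.75, -0.25, 0.25, 0.75, 1.25, 1.75]
z = -0.41
Check each boundary:
  z >= -1.75 -> could be stanine 2
  z >= -1.25 -> could be stanine 3
  z >= -0.75 -> could be stanine 4
  z < -0.25
  z < 0.25
  z < 0.75
  z < 1.25
  z < 1.75
Highest qualifying boundary gives stanine = 4

4


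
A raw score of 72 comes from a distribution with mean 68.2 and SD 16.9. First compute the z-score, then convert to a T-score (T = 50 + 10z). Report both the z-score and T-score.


z = (X - mean) / SD = (72 - 68.2) / 16.9
z = 3.8 / 16.9
z = 0.2249
T-score = T = 50 + 10z
Carry z at full precision (z = 3.8 / 16.9) into the conversion:
T-score = 50 + 10 * (3.8 / 16.9) = 50 + 38 / 16.9
T-score = 50 + 2.2485
T-score = 52.2485

52.2485


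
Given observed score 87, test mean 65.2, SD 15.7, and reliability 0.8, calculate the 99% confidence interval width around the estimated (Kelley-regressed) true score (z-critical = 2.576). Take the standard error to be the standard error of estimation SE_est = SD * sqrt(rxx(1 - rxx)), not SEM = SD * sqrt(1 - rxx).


True score estimate = 0.8*87 + 0.2*65.2 = 82.64
SE_est = SD * sqrt(rxx * (1 - rxx)) = 15.7 * sqrt(0.8 * 0.2) = 15.7 * sqrt(0.16) = 6.28
CI = T_est +/- z * SE_est, so width = 2 * z * SE_est = 2 * 2.576 * 6.28
Width = 32.3546

32.3546


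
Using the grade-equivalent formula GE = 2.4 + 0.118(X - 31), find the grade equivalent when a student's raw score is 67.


raw - median = 67 - 31 = 36
slope * diff = 0.118 * 36 = 4.248
GE = 2.4 + 4.248
GE = 6.648

6.648


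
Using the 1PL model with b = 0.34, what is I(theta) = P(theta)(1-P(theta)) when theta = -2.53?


P = 1/(1+exp(-(-2.53-0.34))) = 0.0537
I = P*(1-P) = 0.0537 * 0.9463
I = 0.0508

0.0508


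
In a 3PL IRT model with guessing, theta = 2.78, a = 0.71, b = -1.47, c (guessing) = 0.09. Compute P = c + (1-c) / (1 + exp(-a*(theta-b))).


logit = 0.71*(2.78 - -1.47) = 3.0175
P* = 1/(1 + exp(-3.0175)) = 0.9534
P = 0.09 + (1 - 0.09) * 0.9534
P = 0.9576

0.9576


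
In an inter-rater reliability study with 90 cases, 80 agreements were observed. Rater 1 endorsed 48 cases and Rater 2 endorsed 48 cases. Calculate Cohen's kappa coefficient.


P_o = 80/90 = 0.888889
P_e = (48*48 + 42*42) / 8100 = 0.502222
kappa = (P_o - P_e) / (1 - P_e)
kappa = (0.888889 - 0.502222) / (1 - 0.502222)
kappa = 0.7768

0.7768


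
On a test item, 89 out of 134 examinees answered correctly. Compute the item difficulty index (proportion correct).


Item difficulty p = number correct / total examinees
p = 89 / 134
p = 0.6642

0.6642


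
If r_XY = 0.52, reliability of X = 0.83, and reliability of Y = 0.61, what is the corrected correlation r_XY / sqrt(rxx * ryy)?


r_corrected = rxy / sqrt(rxx * ryy)
= 0.52 / sqrt(0.83 * 0.61)
= 0.52 / sqrt(0.5063)
= 0.52 / 0.711548
r_corrected = 0.7308

0.7308


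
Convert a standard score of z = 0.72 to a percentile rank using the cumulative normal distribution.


CDF(z) = 0.5 * (1 + erf(z/sqrt(2)))
erf(0.5091) = 0.5285
CDF = 0.7642
Percentile rank = 0.7642 * 100 = 76.42

76.42


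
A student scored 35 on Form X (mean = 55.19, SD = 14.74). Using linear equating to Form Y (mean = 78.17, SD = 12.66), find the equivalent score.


slope = SD_Y / SD_X = 12.66 / 14.74 ~ 0.8589
intercept = mean_Y - slope * mean_X = 78.17 - (12.66 / 14.74) * 55.19 ~ 30.768
Y = slope * X + intercept. To avoid rounding drift from the rounded slope/intercept, evaluate the equivalent form Y = mean_Y + SD_Y * (X - mean_X) / SD_X at full precision:
Y = 78.17 + 12.66 * (35 - 55.19) / 14.74
Y = 78.17 - 12.66 * 20.19 / 14.74
Y = 78.17 - 255.6054 / 14.74
Y = 78.17 - 17.3409
Y = 60.8291

60.8291


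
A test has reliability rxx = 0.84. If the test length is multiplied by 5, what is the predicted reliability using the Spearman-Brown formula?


r_new = (n * rxx) / (1 + (n-1) * rxx)
r_new = (5 * 0.84) / (1 + 4 * 0.84)
r_new = 4.2 / 4.36
r_new = 0.9633

0.9633


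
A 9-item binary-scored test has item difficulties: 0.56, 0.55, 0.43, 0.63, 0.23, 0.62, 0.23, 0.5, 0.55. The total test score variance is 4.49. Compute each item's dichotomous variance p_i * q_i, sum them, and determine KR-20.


For each item, compute p_i * q_i:
  Item 1: 0.56 * 0.44 = 0.2464
  Item 2: 0.55 * 0.45 = 0.2475
  Item 3: 0.43 * 0.57 = 0.2451
  Item 4: 0.63 * 0.37 = 0.2331
  Item 5: 0.23 * 0.77 = 0.1771
  Item 6: 0.62 * 0.38 = 0.2356
  Item 7: 0.23 * 0.77 = 0.1771
  Item 8: 0.5 * 0.5 = 0.25
  Item 9: 0.55 * 0.45 = 0.2475
Sum(p_i * q_i) = 0.2464 + 0.2475 + 0.2451 + 0.2331 + 0.1771 + 0.2356 + 0.1771 + 0.25 + 0.2475 = 2.0594
KR-20 = (k/(k-1)) * (1 - Sum(p_i*q_i) / Var_total)
= (9/8) * (1 - 2.0594/4.49)
= 1.125 * 0.5413
KR-20 = 0.609

0.609


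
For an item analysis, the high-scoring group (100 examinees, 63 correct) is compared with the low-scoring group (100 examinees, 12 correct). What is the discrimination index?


p_upper = 63/100 = 0.63
p_lower = 12/100 = 0.12
D = 0.63 - 0.12 = 0.51

0.51


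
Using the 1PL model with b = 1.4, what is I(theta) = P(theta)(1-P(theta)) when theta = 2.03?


P = 1/(1+exp(-(2.03-1.4))) = 0.6525
I = P*(1-P) = 0.6525 * 0.3475
I = 0.2267

0.2267


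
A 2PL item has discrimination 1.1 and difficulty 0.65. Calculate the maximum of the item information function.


For 2PL, max info at theta = b = 0.65
I_max = a^2 / 4 = 1.1^2 / 4
= 1.21 / 4
I_max = 0.3025

0.3025


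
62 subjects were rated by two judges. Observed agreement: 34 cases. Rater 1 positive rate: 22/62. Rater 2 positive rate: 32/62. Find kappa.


P_o = 34/62 = 0.548387
P_e = (22*32 + 40*30) / 3844 = 0.495317
kappa = (P_o - P_e) / (1 - P_e)
kappa = (0.548387 - 0.495317) / (1 - 0.495317)
kappa = 0.1052

0.1052


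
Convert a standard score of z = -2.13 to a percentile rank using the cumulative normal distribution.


CDF(z) = 0.5 * (1 + erf(z/sqrt(2)))
erf(-1.5061) = -0.9668
CDF = 0.0166
Percentile rank = 0.0166 * 100 = 1.66

1.66


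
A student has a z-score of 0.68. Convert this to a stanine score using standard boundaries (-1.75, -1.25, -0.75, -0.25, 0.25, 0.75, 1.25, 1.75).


Stanine boundaries: [-1.75, -1.25, -0.75, -0.25, 0.25, 0.75, 1.25, 1.75]
z = 0.68
Check each boundary:
  z >= -1.75 -> could be stanine 2
  z >= -1.25 -> could be stanine 3
  z >= -0.75 -> could be stanine 4
  z >= -0.25 -> could be stanine 5
  z >= 0.25 -> could be stanine 6
  z < 0.75
  z < 1.25
  z < 1.75
Highest qualifying boundary gives stanine = 6

6


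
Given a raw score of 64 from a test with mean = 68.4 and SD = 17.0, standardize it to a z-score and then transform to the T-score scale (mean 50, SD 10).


z = (X - mean) / SD = (64 - 68.4) / 17.0
z = -4.4 / 17.0
z = -0.2588
T-score = T = 50 + 10z
Carry z at full precision (z = -4.4 / 17.0) into the conversion:
T-score = 50 + 10 * (-4.4 / 17.0) = 50 + -44 / 17.0
T-score = 50 + -2.5882
T-score = 47.4118

47.4118


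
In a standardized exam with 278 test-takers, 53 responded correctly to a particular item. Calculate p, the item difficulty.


Item difficulty p = number correct / total examinees
p = 53 / 278
p = 0.1906

0.1906


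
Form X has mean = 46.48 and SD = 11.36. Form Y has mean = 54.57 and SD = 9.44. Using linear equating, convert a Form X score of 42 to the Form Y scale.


slope = SD_Y / SD_X = 9.44 / 11.36 ~ 0.831
intercept = mean_Y - slope * mean_X = 54.57 - (9.44 / 11.36) * 46.48 ~ 15.9458
Y = slope * X + intercept. To avoid rounding drift from the rounded slope/intercept, evaluate the equivalent form Y = mean_Y + SD_Y * (X - mean_X) / SD_X at full precision:
Y = 54.57 + 9.44 * (42 - 46.48) / 11.36
Y = 54.57 - 9.44 * 4.48 / 11.36
Y = 54.57 - 42.2912 / 11.36
Y = 54.57 - 3.7228
Y = 50.8472

50.8472


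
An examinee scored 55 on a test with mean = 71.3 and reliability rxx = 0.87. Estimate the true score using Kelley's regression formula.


T_est = rxx * X + (1 - rxx) * mean
T_est = 0.87 * 55 + 0.13 * 71.3
T_est = 47.85 + 9.269
T_est = 57.119

57.119


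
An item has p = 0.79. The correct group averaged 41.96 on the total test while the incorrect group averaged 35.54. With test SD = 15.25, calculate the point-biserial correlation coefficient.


q = 1 - p = 0.21
rpb = ((M1 - M0) / SD) * sqrt(p * q)
rpb = ((41.96 - 35.54) / 15.25) * sqrt(0.79 * 0.21)
rpb = 0.1715

0.1715


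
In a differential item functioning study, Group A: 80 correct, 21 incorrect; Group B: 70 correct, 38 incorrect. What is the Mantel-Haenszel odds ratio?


Odds_A = 80/21 = 3.8095
Odds_B = 70/38 = 1.8421
OR = Odds_A / Odds_B = 3.8095 / 1.8421
Exactly, OR = (80 * 38) / (21 * 70) = 3040 / 1470
OR = 2.068

2.068


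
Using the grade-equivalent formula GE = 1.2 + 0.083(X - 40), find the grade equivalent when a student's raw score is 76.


raw - median = 76 - 40 = 36
slope * diff = 0.083 * 36 = 2.988
GE = 1.2 + 2.988
GE = 4.188

4.188


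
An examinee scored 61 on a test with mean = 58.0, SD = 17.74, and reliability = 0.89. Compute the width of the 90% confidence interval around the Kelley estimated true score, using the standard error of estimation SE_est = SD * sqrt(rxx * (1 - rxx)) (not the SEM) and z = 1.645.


True score estimate = 0.89*61 + 0.11*58.0 = 60.67
SE_est = SD * sqrt(rxx * (1 - rxx)) = 17.74 * sqrt(0.89 * 0.11) = 17.74 * sqrt(0.0979) = 5.550664
CI = T_est +/- z * SE_est, so width = 2 * z * SE_est = 2 * 1.645 * 5.550664
Width = 18.2617

18.2617


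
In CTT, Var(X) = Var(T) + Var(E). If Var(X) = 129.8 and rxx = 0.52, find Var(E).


var_true = rxx * var_obs = 0.52 * 129.8 = 67.496
var_error = var_obs - var_true
var_error = 129.8 - 67.496
var_error = 62.304

62.304


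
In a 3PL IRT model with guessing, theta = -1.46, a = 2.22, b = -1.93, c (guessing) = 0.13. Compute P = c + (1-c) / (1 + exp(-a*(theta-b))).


logit = 2.22*(-1.46 - -1.93) = 1.0434
P* = 1/(1 + exp(-1.0434)) = 0.7395
P = 0.13 + (1 - 0.13) * 0.7395
P = 0.7734

0.7734


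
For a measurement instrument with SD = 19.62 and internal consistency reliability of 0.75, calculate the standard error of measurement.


SEM = SD * sqrt(1 - rxx)
SEM = 19.62 * sqrt(1 - 0.75)
SEM = 19.62 * sqrt(0.25) = 19.62 * 0.5
SEM = 9.81

9.81


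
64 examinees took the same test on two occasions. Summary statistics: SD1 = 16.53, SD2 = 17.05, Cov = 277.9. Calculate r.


r = cov(X,Y) / (SD_X * SD_Y)
r = 277.9 / (16.53 * 17.05)
r = 277.9 / 281.8365
r = 0.986

0.986


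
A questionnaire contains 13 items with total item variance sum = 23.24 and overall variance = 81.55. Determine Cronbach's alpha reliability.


alpha = (k/(k-1)) * (1 - sum(si^2)/s_total^2)
= (13/12) * (1 - 23.24/81.55)
alpha = 0.7746

0.7746


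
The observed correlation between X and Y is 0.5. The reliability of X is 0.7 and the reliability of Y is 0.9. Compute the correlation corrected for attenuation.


r_corrected = rxy / sqrt(rxx * ryy)
= 0.5 / sqrt(0.7 * 0.9)
= 0.5 / sqrt(0.63)
= 0.5 / 0.793725
r_corrected = 0.6299

0.6299


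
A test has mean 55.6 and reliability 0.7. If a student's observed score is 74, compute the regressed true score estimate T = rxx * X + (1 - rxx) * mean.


T_est = rxx * X + (1 - rxx) * mean
T_est = 0.7 * 74 + 0.3 * 55.6
T_est = 51.8 + 16.68
T_est = 68.48

68.48


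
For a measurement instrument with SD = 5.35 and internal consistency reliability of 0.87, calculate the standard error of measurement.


SEM = SD * sqrt(1 - rxx)
SEM = 5.35 * sqrt(1 - 0.87)
SEM = 5.35 * sqrt(0.13) = 5.35 * 0.360555
SEM = 1.929

1.929


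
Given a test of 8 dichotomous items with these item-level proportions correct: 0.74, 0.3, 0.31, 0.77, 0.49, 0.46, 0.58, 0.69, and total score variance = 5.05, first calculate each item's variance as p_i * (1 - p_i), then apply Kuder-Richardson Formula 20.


For each item, compute p_i * q_i:
  Item 1: 0.74 * 0.26 = 0.1924
  Item 2: 0.3 * 0.7 = 0.21
  Item 3: 0.31 * 0.69 = 0.2139
  Item 4: 0.77 * 0.23 = 0.1771
  Item 5: 0.49 * 0.51 = 0.2499
  Item 6: 0.46 * 0.54 = 0.2484
  Item 7: 0.58 * 0.42 = 0.2436
  Item 8: 0.69 * 0.31 = 0.2139
Sum(p_i * q_i) = 0.1924 + 0.21 + 0.2139 + 0.1771 + 0.2499 + 0.2484 + 0.2436 + 0.2139 = 1.7492
KR-20 = (k/(k-1)) * (1 - Sum(p_i*q_i) / Var_total)
= (8/7) * (1 - 1.7492/5.05)
= 1.1429 * 0.6536
KR-20 = 0.747

0.747


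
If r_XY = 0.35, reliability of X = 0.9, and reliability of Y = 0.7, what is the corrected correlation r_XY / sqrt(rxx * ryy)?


r_corrected = rxy / sqrt(rxx * ryy)
= 0.35 / sqrt(0.9 * 0.7)
= 0.35 / sqrt(0.63)
= 0.35 / 0.793725
r_corrected = 0.441

0.441


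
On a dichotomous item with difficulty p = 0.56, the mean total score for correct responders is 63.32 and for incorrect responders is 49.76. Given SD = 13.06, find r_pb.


q = 1 - p = 0.44
rpb = ((M1 - M0) / SD) * sqrt(p * q)
rpb = ((63.32 - 49.76) / 13.06) * sqrt(0.56 * 0.44)
rpb = 0.5154

0.5154


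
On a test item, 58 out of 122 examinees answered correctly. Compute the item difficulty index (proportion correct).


Item difficulty p = number correct / total examinees
p = 58 / 122
p = 0.4754

0.4754


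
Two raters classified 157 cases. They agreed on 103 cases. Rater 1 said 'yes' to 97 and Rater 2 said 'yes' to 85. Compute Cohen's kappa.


P_o = 103/157 = 0.656051
P_e = (97*85 + 60*72) / 24649 = 0.509757
kappa = (P_o - P_e) / (1 - P_e)
kappa = (0.656051 - 0.509757) / (1 - 0.509757)
kappa = 0.2984

0.2984


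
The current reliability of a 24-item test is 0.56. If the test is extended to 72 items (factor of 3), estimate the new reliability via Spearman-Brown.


r_new = (n * rxx) / (1 + (n-1) * rxx)
r_new = (3 * 0.56) / (1 + 2 * 0.56)
r_new = 1.68 / 2.12
r_new = 0.7925

0.7925


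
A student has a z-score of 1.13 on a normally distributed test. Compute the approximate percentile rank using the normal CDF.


CDF(z) = 0.5 * (1 + erf(z/sqrt(2)))
erf(0.799) = 0.7415
CDF = 0.8708
Percentile rank = 0.8708 * 100 = 87.08

87.08


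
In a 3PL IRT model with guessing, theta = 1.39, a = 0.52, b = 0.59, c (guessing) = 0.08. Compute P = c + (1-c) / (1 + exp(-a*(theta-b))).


logit = 0.52*(1.39 - 0.59) = 0.416
P* = 1/(1 + exp(-0.416)) = 0.6025
P = 0.08 + (1 - 0.08) * 0.6025
P = 0.6343

0.6343


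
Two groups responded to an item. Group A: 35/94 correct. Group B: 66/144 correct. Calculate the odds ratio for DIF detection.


Odds_A = 35/59 = 0.5932
Odds_B = 66/78 = 0.8462
OR = Odds_A / Odds_B = 0.5932 / 0.8462
Exactly, OR = (35 * 78) / (59 * 66) = 2730 / 3894
OR = 0.7011

0.7011


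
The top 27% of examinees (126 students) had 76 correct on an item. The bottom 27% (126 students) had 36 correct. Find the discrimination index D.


p_upper = 76/126 = 0.6032
p_lower = 36/126 = 0.2857
D = 0.6032 - 0.2857 = 0.3175

0.3175


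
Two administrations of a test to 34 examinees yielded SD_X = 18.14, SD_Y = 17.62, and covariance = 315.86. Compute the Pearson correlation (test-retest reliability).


r = cov(X,Y) / (SD_X * SD_Y)
r = 315.86 / (18.14 * 17.62)
r = 315.86 / 319.6268
r = 0.9882

0.9882


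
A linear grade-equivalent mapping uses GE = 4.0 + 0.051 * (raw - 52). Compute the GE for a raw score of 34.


raw - median = 34 - 52 = -18
slope * diff = 0.051 * -18 = -0.918
GE = 4.0 + -0.918
GE = 3.082

3.082


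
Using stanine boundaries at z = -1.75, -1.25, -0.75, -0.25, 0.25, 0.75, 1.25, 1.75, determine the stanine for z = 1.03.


Stanine boundaries: [-1.75, -1.25, -0.75, -0.25, 0.25, 0.75, 1.25, 1.75]
z = 1.03
Check each boundary:
  z >= -1.75 -> could be stanine 2
  z >= -1.25 -> could be stanine 3
  z >= -0.75 -> could be stanine 4
  z >= -0.25 -> could be stanine 5
  z >= 0.25 -> could be stanine 6
  z >= 0.75 -> could be stanine 7
  z < 1.25
  z < 1.75
Highest qualifying boundary gives stanine = 7

7


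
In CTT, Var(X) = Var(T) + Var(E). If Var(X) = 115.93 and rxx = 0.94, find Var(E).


var_true = rxx * var_obs = 0.94 * 115.93 = 108.9742
var_error = var_obs - var_true
var_error = 115.93 - 108.9742
var_error = 6.9558

6.9558


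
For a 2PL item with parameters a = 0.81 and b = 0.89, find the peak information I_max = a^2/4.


For 2PL, max info at theta = b = 0.89
I_max = a^2 / 4 = 0.81^2 / 4
= 0.6561 / 4
I_max = 0.164

0.164


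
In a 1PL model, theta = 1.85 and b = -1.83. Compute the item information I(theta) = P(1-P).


P = 1/(1+exp(-(1.85--1.83))) = 0.9754
I = P*(1-P) = 0.9754 * 0.0246
I = 0.024

0.024


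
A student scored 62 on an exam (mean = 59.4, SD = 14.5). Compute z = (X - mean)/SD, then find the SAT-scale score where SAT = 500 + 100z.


z = (X - mean) / SD = (62 - 59.4) / 14.5
z = 2.6 / 14.5
z = 0.1793
SAT-scale = SAT = 500 + 100z
Carry z at full precision (z = 2.6 / 14.5) into the conversion:
SAT-scale = 500 + 100 * (2.6 / 14.5) = 500 + 260 / 14.5
SAT-scale = 500 + 17.931
SAT-scale = 517.931

517.931


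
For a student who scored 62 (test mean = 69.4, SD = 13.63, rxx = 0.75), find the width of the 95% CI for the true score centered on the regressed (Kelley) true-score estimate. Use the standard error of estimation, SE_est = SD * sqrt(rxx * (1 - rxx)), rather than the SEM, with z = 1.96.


True score estimate = 0.75*62 + 0.25*69.4 = 63.85
SE_est = SD * sqrt(rxx * (1 - rxx)) = 13.63 * sqrt(0.75 * 0.25) = 13.63 * sqrt(0.1875) = 5.901963
CI = T_est +/- z * SE_est, so width = 2 * z * SE_est = 2 * 1.96 * 5.901963
Width = 23.1357

23.1357


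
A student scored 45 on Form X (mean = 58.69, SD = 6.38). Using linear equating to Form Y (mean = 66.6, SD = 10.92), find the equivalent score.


slope = SD_Y / SD_X = 10.92 / 6.38 ~ 1.7116
intercept = mean_Y - slope * mean_X = 66.6 - (10.92 / 6.38) * 58.69 ~ -33.8537
Y = slope * X + intercept. To avoid rounding drift from the rounded slope/intercept, evaluate the equivalent form Y = mean_Y + SD_Y * (X - mean_X) / SD_X at full precision:
Y = 66.6 + 10.92 * (45 - 58.69) / 6.38
Y = 66.6 - 10.92 * 13.69 / 6.38
Y = 66.6 - 149.4948 / 6.38
Y = 66.6 - 23.4318
Y = 43.1682

43.1682


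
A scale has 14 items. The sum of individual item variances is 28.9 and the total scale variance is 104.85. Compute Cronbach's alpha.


alpha = (k/(k-1)) * (1 - sum(si^2)/s_total^2)
= (14/13) * (1 - 28.9/104.85)
alpha = 0.7801

0.7801


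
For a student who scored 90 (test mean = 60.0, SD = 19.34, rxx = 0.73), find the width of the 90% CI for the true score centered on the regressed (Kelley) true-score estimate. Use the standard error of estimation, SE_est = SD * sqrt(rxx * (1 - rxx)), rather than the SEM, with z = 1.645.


True score estimate = 0.73*90 + 0.27*60.0 = 81.9
SE_est = SD * sqrt(rxx * (1 - rxx)) = 19.34 * sqrt(0.73 * 0.27) = 19.34 * sqrt(0.1971) = 8.586176
CI = T_est +/- z * SE_est, so width = 2 * z * SE_est = 2 * 1.645 * 8.586176
Width = 28.2485

28.2485


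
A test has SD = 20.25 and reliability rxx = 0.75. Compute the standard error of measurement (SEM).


SEM = SD * sqrt(1 - rxx)
SEM = 20.25 * sqrt(1 - 0.75)
SEM = 20.25 * sqrt(0.25) = 20.25 * 0.5
SEM = 10.125

10.125


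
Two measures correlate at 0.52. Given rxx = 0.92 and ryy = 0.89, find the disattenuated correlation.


r_corrected = rxy / sqrt(rxx * ryy)
= 0.52 / sqrt(0.92 * 0.89)
= 0.52 / sqrt(0.8188)
= 0.52 / 0.904876
r_corrected = 0.5747

0.5747


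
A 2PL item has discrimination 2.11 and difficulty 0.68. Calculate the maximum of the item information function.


For 2PL, max info at theta = b = 0.68
I_max = a^2 / 4 = 2.11^2 / 4
= 4.4521 / 4
I_max = 1.113

1.113


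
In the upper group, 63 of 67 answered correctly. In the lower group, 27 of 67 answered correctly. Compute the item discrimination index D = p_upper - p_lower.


p_upper = 63/67 = 0.9403
p_lower = 27/67 = 0.403
D = 0.9403 - 0.403 = 0.5373

0.5373


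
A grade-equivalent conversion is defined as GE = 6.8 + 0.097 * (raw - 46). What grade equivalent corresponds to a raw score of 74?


raw - median = 74 - 46 = 28
slope * diff = 0.097 * 28 = 2.716
GE = 6.8 + 2.716
GE = 9.516

9.516


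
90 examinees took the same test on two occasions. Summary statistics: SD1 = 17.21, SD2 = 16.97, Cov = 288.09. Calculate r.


r = cov(X,Y) / (SD_X * SD_Y)
r = 288.09 / (17.21 * 16.97)
r = 288.09 / 292.0537
r = 0.9864

0.9864


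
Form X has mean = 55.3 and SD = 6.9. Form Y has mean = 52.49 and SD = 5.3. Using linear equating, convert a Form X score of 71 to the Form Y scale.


slope = SD_Y / SD_X = 5.3 / 6.9 ~ 0.7681
intercept = mean_Y - slope * mean_X = 52.49 - (5.3 / 6.9) * 55.3 ~ 10.0132
Y = slope * X + intercept. To avoid rounding drift from the rounded slope/intercept, evaluate the equivalent form Y = mean_Y + SD_Y * (X - mean_X) / SD_X at full precision:
Y = 52.49 + 5.3 * (71 - 55.3) / 6.9
Y = 52.49 + 5.3 * 15.7 / 6.9
Y = 52.49 + 83.21 / 6.9
Y = 52.49 + 12.0594
Y = 64.5494

64.5494


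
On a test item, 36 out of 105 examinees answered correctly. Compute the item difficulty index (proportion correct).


Item difficulty p = number correct / total examinees
p = 36 / 105
p = 0.3429

0.3429


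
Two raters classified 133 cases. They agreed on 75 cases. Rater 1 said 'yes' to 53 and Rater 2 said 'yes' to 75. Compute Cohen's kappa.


P_o = 75/133 = 0.56391
P_e = (53*75 + 80*58) / 17689 = 0.487026
kappa = (P_o - P_e) / (1 - P_e)
kappa = (0.56391 - 0.487026) / (1 - 0.487026)
kappa = 0.1499

0.1499


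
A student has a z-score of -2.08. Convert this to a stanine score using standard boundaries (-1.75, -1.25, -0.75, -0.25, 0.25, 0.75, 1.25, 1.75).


Stanine boundaries: [-1.75, -1.25, -0.75, -0.25, 0.25, 0.75, 1.25, 1.75]
z = -2.08
Check each boundary:
  z < -1.75
  z < -1.25
  z < -0.75
  z < -0.25
  z < 0.25
  z < 0.75
  z < 1.25
  z < 1.75
Highest qualifying boundary gives stanine = 1

1


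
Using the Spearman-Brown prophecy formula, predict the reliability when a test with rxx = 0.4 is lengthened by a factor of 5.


r_new = (n * rxx) / (1 + (n-1) * rxx)
r_new = (5 * 0.4) / (1 + 4 * 0.4)
r_new = 2.0 / 2.6
r_new = 0.7692

0.7692


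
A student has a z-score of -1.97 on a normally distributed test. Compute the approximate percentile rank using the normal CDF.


CDF(z) = 0.5 * (1 + erf(z/sqrt(2)))
erf(-1.393) = -0.9512
CDF = 0.0244
Percentile rank = 0.0244 * 100 = 2.44

2.44


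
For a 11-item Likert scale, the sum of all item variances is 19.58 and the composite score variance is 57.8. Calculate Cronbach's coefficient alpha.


alpha = (k/(k-1)) * (1 - sum(si^2)/s_total^2)
= (11/10) * (1 - 19.58/57.8)
alpha = 0.7274

0.7274


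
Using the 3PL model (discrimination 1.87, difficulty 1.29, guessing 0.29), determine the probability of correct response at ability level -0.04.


logit = 1.87*(-0.04 - 1.29) = -2.4871
P* = 1/(1 + exp(--2.4871)) = 0.0768
P = 0.29 + (1 - 0.29) * 0.0768
P = 0.3445

0.3445


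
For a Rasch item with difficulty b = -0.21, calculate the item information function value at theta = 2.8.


P = 1/(1+exp(-(2.8--0.21))) = 0.953
I = P*(1-P) = 0.953 * 0.047
I = 0.0448

0.0448


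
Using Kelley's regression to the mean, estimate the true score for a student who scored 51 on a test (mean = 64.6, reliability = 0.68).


T_est = rxx * X + (1 - rxx) * mean
T_est = 0.68 * 51 + 0.32 * 64.6
T_est = 34.68 + 20.672
T_est = 55.352

55.352


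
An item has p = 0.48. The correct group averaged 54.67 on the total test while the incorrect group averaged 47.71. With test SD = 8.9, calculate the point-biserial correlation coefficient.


q = 1 - p = 0.52
rpb = ((M1 - M0) / SD) * sqrt(p * q)
rpb = ((54.67 - 47.71) / 8.9) * sqrt(0.48 * 0.52)
rpb = 0.3907

0.3907


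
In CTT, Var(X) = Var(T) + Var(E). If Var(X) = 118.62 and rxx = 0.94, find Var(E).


var_true = rxx * var_obs = 0.94 * 118.62 = 111.5028
var_error = var_obs - var_true
var_error = 118.62 - 111.5028
var_error = 7.1172

7.1172


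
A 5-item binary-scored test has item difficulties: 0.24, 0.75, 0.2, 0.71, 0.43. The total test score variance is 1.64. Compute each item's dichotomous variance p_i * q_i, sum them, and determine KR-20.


For each item, compute p_i * q_i:
  Item 1: 0.24 * 0.76 = 0.1824
  Item 2: 0.75 * 0.25 = 0.1875
  Item 3: 0.2 * 0.8 = 0.16
  Item 4: 0.71 * 0.29 = 0.2059
  Item 5: 0.43 * 0.57 = 0.2451
Sum(p_i * q_i) = 0.1824 + 0.1875 + 0.16 + 0.2059 + 0.2451 = 0.9809
KR-20 = (k/(k-1)) * (1 - Sum(p_i*q_i) / Var_total)
= (5/4) * (1 - 0.9809/1.64)
= 1.25 * 0.4019
KR-20 = 0.5024

0.5024


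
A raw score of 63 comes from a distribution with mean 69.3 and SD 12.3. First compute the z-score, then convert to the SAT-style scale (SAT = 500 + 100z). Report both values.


z = (X - mean) / SD = (63 - 69.3) / 12.3
z = -6.3 / 12.3
z = -0.5122
SAT-scale = SAT = 500 + 100z
Carry z at full precision (z = -6.3 / 12.3) into the conversion:
SAT-scale = 500 + 100 * (-6.3 / 12.3) = 500 + -630 / 12.3
SAT-scale = 500 + -51.2195
SAT-scale = 448.7805

448.7805


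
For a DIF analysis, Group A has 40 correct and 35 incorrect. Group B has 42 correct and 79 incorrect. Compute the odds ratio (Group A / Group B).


Odds_A = 40/35 = 1.1429
Odds_B = 42/79 = 0.5316
OR = Odds_A / Odds_B = 1.1429 / 0.5316
Exactly, OR = (40 * 79) / (35 * 42) = 3160 / 1470
OR = 2.1497

2.1497


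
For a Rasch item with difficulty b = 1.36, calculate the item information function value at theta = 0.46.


P = 1/(1+exp(-(0.46-1.36))) = 0.2891
I = P*(1-P) = 0.2891 * 0.7109
I = 0.2055

0.2055


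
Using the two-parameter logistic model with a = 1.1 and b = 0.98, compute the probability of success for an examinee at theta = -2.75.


a*(theta - b) = 1.1 * (-2.75 - 0.98) = -4.103
exp(--4.103) = 60.5216
P = 1 / (1 + 60.5216)
P = 0.0163

0.0163


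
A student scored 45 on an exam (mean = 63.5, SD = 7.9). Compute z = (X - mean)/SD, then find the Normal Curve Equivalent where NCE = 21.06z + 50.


z = (X - mean) / SD = (45 - 63.5) / 7.9
z = -18.5 / 7.9
z = -2.3418
NCE = NCE = 21.06z + 50
Carry z at full precision (z = -18.5 / 7.9) into the conversion:
NCE = 21.06 * (-18.5 / 7.9) + 50 = -389.61 / 7.9 + 50
NCE = -49.3177 + 50
NCE = 0.6823

0.6823


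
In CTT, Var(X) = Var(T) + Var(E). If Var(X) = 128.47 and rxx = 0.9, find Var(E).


var_true = rxx * var_obs = 0.9 * 128.47 = 115.623
var_error = var_obs - var_true
var_error = 128.47 - 115.623
var_error = 12.847

12.847


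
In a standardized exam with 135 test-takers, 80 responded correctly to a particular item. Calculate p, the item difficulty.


Item difficulty p = number correct / total examinees
p = 80 / 135
p = 0.5926

0.5926


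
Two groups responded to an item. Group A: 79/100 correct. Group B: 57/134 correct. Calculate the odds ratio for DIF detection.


Odds_A = 79/21 = 3.7619
Odds_B = 57/77 = 0.7403
OR = Odds_A / Odds_B = 3.7619 / 0.7403
Exactly, OR = (79 * 77) / (21 * 57) = 6083 / 1197
OR = 5.0819

5.0819


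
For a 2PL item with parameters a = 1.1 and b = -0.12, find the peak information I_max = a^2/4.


For 2PL, max info at theta = b = -0.12
I_max = a^2 / 4 = 1.1^2 / 4
= 1.21 / 4
I_max = 0.3025

0.3025


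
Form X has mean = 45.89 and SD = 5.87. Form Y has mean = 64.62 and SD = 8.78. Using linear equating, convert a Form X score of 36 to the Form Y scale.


slope = SD_Y / SD_X = 8.78 / 5.87 ~ 1.4957
intercept = mean_Y - slope * mean_X = 64.62 - (8.78 / 5.87) * 45.89 ~ -4.0196
Y = slope * X + intercept. To avoid rounding drift from the rounded slope/intercept, evaluate the equivalent form Y = mean_Y + SD_Y * (X - mean_X) / SD_X at full precision:
Y = 64.62 + 8.78 * (36 - 45.89) / 5.87
Y = 64.62 - 8.78 * 9.89 / 5.87
Y = 64.62 - 86.8342 / 5.87
Y = 64.62 - 14.7929
Y = 49.8271

49.8271


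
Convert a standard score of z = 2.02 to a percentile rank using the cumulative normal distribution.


CDF(z) = 0.5 * (1 + erf(z/sqrt(2)))
erf(1.4284) = 0.9566
CDF = 0.9783
Percentile rank = 0.9783 * 100 = 97.83

97.83


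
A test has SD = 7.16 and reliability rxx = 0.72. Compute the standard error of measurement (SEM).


SEM = SD * sqrt(1 - rxx)
SEM = 7.16 * sqrt(1 - 0.72)
SEM = 7.16 * sqrt(0.28) = 7.16 * 0.52915
SEM = 3.7887

3.7887


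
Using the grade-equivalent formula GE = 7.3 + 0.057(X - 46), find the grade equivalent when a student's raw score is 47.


raw - median = 47 - 46 = 1
slope * diff = 0.057 * 1 = 0.057
GE = 7.3 + 0.057
GE = 7.357

7.357


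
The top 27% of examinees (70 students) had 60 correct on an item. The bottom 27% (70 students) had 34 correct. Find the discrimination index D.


p_upper = 60/70 = 0.8571
p_lower = 34/70 = 0.4857
D = 0.8571 - 0.4857 = 0.3714

0.3714


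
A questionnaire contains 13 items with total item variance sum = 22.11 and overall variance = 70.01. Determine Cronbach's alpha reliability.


alpha = (k/(k-1)) * (1 - sum(si^2)/s_total^2)
= (13/12) * (1 - 22.11/70.01)
alpha = 0.7412

0.7412


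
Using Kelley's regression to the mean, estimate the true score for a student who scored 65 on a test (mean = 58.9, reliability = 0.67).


T_est = rxx * X + (1 - rxx) * mean
T_est = 0.67 * 65 + 0.33 * 58.9
T_est = 43.55 + 19.437
T_est = 62.987

62.987


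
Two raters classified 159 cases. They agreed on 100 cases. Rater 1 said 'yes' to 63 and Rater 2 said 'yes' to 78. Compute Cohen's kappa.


P_o = 100/159 = 0.628931
P_e = (63*78 + 96*81) / 25281 = 0.501958
kappa = (P_o - P_e) / (1 - P_e)
kappa = (0.628931 - 0.501958) / (1 - 0.501958)
kappa = 0.2549

0.2549


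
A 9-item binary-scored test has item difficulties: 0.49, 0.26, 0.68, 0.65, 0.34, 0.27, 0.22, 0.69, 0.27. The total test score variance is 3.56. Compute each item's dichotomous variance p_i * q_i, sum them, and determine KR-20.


For each item, compute p_i * q_i:
  Item 1: 0.49 * 0.51 = 0.2499
  Item 2: 0.26 * 0.74 = 0.1924
  Item 3: 0.68 * 0.32 = 0.2176
  Item 4: 0.65 * 0.35 = 0.2275
  Item 5: 0.34 * 0.66 = 0.2244
  Item 6: 0.27 * 0.73 = 0.1971
  Item 7: 0.22 * 0.78 = 0.1716
  Item 8: 0.69 * 0.31 = 0.2139
  Item 9: 0.27 * 0.73 = 0.1971
Sum(p_i * q_i) = 0.2499 + 0.1924 + 0.2176 + 0.2275 + 0.2244 + 0.1971 + 0.1716 + 0.2139 + 0.1971 = 1.8915
KR-20 = (k/(k-1)) * (1 - Sum(p_i*q_i) / Var_total)
= (9/8) * (1 - 1.8915/3.56)
= 1.125 * 0.4687
KR-20 = 0.5273

0.5273


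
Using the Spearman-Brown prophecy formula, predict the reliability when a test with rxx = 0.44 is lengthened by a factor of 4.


r_new = (n * rxx) / (1 + (n-1) * rxx)
r_new = (4 * 0.44) / (1 + 3 * 0.44)
r_new = 1.76 / 2.32
r_new = 0.7586

0.7586


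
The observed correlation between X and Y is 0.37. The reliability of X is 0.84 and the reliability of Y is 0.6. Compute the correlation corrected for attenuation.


r_corrected = rxy / sqrt(rxx * ryy)
= 0.37 / sqrt(0.84 * 0.6)
= 0.37 / sqrt(0.504)
= 0.37 / 0.70993
r_corrected = 0.5212

0.5212


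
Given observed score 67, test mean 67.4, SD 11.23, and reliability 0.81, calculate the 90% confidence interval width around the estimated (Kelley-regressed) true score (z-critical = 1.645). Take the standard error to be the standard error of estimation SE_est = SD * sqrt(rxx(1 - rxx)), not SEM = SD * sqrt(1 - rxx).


True score estimate = 0.81*67 + 0.19*67.4 = 67.076
SE_est = SD * sqrt(rxx * (1 - rxx)) = 11.23 * sqrt(0.81 * 0.19) = 11.23 * sqrt(0.1539) = 4.405539
CI = T_est +/- z * SE_est, so width = 2 * z * SE_est = 2 * 1.645 * 4.405539
Width = 14.4942

14.4942


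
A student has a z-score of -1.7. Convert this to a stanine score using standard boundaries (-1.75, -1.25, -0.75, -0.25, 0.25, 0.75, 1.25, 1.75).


Stanine boundaries: [-1.75, -1.25, -0.75, -0.25, 0.25, 0.75, 1.25, 1.75]
z = -1.7
Check each boundary:
  z >= -1.75 -> could be stanine 2
  z < -1.25
  z < -0.75
  z < -0.25
  z < 0.25
  z < 0.75
  z < 1.25
  z < 1.75
Highest qualifying boundary gives stanine = 2

2


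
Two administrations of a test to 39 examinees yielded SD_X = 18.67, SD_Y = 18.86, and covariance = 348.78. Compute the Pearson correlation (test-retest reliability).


r = cov(X,Y) / (SD_X * SD_Y)
r = 348.78 / (18.67 * 18.86)
r = 348.78 / 352.1162
r = 0.9905

0.9905


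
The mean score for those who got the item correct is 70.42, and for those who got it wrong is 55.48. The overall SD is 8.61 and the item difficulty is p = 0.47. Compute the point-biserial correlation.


q = 1 - p = 0.53
rpb = ((M1 - M0) / SD) * sqrt(p * q)
rpb = ((70.42 - 55.48) / 8.61) * sqrt(0.47 * 0.53)
rpb = 0.866

0.866


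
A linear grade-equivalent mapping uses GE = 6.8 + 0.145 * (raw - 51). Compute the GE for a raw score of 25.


raw - median = 25 - 51 = -26
slope * diff = 0.145 * -26 = -3.77
GE = 6.8 + -3.77
GE = 3.03

3.03


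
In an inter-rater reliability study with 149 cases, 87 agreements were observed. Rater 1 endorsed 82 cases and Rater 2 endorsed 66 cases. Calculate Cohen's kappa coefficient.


P_o = 87/149 = 0.583893
P_e = (82*66 + 67*83) / 22201 = 0.494257
kappa = (P_o - P_e) / (1 - P_e)
kappa = (0.583893 - 0.494257) / (1 - 0.494257)
kappa = 0.1772

0.1772
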